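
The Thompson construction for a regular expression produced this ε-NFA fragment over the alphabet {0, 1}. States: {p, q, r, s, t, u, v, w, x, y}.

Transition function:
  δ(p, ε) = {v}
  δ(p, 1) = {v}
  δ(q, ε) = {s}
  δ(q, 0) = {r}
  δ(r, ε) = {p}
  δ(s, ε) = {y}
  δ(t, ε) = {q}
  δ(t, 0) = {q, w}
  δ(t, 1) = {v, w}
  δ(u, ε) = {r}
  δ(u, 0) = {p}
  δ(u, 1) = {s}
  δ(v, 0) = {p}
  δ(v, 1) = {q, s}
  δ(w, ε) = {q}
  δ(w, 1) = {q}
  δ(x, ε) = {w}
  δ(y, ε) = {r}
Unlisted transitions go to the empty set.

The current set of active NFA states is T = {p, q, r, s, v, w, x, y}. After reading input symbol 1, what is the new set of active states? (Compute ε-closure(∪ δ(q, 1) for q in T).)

{p, q, r, s, v, y}

p on 1 → {v}.
v on 1 → {q, s}.
w on 1 → {q}.
No 1-transition from q, r, s, x, y.
Union after reading 1: {q, s, v}.
Now take the ε-closure:
From s via ε: add y.
From y via ε: add r.
From r via ε: add p.
No new states can be added; the closed set is {p, q, r, s, v, y}.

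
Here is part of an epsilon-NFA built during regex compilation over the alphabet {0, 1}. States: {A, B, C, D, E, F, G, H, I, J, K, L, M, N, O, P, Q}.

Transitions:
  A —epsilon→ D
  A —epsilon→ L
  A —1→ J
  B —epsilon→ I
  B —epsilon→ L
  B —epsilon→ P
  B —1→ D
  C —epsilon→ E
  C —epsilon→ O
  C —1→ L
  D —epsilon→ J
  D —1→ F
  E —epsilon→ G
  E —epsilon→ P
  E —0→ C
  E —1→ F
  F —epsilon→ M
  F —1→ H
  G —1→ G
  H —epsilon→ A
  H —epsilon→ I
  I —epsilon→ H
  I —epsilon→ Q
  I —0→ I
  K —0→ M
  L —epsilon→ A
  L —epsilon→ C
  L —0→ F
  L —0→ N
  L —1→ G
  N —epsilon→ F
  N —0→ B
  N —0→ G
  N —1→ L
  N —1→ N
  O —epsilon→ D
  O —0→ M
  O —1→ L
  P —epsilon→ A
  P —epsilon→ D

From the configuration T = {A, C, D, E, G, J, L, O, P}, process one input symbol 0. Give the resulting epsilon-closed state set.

E on 0 → {C}.
L on 0 → {F, N}.
O on 0 → {M}.
No 0-transition from A, C, D, G, J, P.
Union after reading 0: {C, F, M, N}.
Now take the epsilon-closure:
From C via epsilon: add E, O.
From E via epsilon: add G, P.
From O via epsilon: add D.
From D via epsilon: add J.
From P via epsilon: add A.
From A via epsilon: add L.
No new states can be added; the closed set is {A, C, D, E, F, G, J, L, M, N, O, P}.

{A, C, D, E, F, G, J, L, M, N, O, P}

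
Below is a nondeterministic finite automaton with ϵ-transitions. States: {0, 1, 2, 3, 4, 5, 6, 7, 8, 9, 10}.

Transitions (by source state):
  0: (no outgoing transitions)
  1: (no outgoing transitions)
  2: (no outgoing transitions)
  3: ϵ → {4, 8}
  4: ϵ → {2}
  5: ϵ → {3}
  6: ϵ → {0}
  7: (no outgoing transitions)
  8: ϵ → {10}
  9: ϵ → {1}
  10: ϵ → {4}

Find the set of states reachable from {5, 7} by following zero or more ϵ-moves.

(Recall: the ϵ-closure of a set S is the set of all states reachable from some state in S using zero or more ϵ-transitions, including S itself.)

{2, 3, 4, 5, 7, 8, 10}

Start with {5, 7}.
From 5 via ϵ: add 3.
From 3 via ϵ: add 4, 8.
From 4 via ϵ: add 2.
From 8 via ϵ: add 10.
No new states can be added; the closed set is {2, 3, 4, 5, 7, 8, 10}.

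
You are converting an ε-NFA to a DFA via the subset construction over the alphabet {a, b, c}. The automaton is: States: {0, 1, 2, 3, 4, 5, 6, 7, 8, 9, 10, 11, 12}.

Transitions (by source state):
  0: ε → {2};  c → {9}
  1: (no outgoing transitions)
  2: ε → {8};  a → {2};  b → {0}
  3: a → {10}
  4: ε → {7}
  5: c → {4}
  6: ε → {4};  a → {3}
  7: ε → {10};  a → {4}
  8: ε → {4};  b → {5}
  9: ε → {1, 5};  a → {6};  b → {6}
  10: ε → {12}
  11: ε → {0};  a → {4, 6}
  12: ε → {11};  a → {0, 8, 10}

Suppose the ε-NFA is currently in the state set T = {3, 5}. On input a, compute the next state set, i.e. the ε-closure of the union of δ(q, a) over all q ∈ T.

3 on a → {10}.
No a-transition from 5.
Union after reading a: {10}.
Now take the ε-closure:
From 10 via ε: add 12.
From 12 via ε: add 11.
From 11 via ε: add 0.
From 0 via ε: add 2.
From 2 via ε: add 8.
From 8 via ε: add 4.
From 4 via ε: add 7.
No new states can be added; the closed set is {0, 2, 4, 7, 8, 10, 11, 12}.

{0, 2, 4, 7, 8, 10, 11, 12}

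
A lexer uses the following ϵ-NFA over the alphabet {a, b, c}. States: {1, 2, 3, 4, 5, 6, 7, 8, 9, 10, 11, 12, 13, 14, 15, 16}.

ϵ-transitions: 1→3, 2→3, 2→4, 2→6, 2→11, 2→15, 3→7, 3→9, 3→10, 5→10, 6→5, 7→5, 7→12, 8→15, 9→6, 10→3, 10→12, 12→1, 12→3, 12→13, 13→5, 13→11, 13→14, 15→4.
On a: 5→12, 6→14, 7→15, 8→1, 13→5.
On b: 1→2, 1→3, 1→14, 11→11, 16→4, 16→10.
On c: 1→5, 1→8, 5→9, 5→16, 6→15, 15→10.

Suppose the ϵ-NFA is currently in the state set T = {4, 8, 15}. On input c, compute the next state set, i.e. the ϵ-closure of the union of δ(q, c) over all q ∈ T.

{1, 3, 5, 6, 7, 9, 10, 11, 12, 13, 14}

15 on c → {10}.
No c-transition from 4, 8.
Union after reading c: {10}.
Now take the ϵ-closure:
From 10 via ϵ: add 3, 12.
From 3 via ϵ: add 7, 9.
From 12 via ϵ: add 1, 13.
From 7 via ϵ: add 5.
From 9 via ϵ: add 6.
From 13 via ϵ: add 11, 14.
No new states can be added; the closed set is {1, 3, 5, 6, 7, 9, 10, 11, 12, 13, 14}.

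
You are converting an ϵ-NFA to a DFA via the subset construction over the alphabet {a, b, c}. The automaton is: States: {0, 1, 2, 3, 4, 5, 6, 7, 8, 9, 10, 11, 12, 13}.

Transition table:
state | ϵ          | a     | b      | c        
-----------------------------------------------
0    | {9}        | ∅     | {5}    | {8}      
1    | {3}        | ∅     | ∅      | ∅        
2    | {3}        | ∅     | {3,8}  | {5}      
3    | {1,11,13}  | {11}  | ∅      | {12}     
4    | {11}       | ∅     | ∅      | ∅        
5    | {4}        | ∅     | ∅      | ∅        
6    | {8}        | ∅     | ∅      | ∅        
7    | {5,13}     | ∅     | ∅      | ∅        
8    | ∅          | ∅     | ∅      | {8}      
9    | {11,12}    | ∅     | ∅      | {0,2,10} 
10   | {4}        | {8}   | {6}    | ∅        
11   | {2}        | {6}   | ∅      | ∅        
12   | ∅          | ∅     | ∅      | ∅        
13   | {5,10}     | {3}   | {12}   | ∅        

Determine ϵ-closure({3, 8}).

{1, 2, 3, 4, 5, 8, 10, 11, 13}

Start with {3, 8}.
From 3 via ϵ: add 1, 11, 13.
From 11 via ϵ: add 2.
From 13 via ϵ: add 5, 10.
From 5 via ϵ: add 4.
No new states can be added; the closed set is {1, 2, 3, 4, 5, 8, 10, 11, 13}.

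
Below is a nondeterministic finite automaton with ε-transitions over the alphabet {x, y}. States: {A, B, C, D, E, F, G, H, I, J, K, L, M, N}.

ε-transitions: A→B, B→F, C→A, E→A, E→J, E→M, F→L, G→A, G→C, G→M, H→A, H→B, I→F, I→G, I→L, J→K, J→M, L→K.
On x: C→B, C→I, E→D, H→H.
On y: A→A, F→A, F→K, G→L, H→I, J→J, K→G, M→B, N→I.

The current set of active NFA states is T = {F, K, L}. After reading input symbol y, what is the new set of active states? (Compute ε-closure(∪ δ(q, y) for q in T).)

F on y → {A, K}.
K on y → {G}.
No y-transition from L.
Union after reading y: {A, G, K}.
Now take the ε-closure:
From A via ε: add B.
From G via ε: add C, M.
From B via ε: add F.
From F via ε: add L.
No new states can be added; the closed set is {A, B, C, F, G, K, L, M}.

{A, B, C, F, G, K, L, M}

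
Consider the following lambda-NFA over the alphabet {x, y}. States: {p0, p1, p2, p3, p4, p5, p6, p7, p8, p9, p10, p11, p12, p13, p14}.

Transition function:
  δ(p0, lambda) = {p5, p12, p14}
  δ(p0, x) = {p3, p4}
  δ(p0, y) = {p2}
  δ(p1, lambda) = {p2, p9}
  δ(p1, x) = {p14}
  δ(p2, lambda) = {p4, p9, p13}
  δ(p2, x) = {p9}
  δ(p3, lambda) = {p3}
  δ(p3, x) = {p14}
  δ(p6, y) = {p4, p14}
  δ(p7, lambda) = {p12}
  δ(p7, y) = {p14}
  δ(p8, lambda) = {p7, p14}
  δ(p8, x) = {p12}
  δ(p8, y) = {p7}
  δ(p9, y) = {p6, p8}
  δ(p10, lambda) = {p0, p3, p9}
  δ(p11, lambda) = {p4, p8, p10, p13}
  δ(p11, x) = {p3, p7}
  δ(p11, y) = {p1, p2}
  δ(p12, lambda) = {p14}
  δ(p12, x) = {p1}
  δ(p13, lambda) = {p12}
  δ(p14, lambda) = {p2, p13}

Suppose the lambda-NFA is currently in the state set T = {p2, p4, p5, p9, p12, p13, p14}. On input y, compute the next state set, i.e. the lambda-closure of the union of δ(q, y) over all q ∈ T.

{p2, p4, p6, p7, p8, p9, p12, p13, p14}

p9 on y → {p6, p8}.
No y-transition from p2, p4, p5, p12, p13, p14.
Union after reading y: {p6, p8}.
Now take the lambda-closure:
From p8 via lambda: add p7, p14.
From p7 via lambda: add p12.
From p14 via lambda: add p2, p13.
From p2 via lambda: add p4, p9.
No new states can be added; the closed set is {p2, p4, p6, p7, p8, p9, p12, p13, p14}.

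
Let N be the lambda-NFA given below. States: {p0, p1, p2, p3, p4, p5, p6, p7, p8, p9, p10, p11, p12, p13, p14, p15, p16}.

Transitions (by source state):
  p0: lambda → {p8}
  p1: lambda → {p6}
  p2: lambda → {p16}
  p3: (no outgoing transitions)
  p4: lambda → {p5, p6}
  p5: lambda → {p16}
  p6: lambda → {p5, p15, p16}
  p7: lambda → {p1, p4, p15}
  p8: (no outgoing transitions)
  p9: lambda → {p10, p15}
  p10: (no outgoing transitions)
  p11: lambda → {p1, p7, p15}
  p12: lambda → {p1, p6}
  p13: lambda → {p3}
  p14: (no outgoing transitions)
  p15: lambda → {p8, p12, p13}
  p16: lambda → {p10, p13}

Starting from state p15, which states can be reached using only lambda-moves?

Start with {p15}.
From p15 via lambda: add p8, p12, p13.
From p12 via lambda: add p1, p6.
From p13 via lambda: add p3.
From p6 via lambda: add p5, p16.
From p16 via lambda: add p10.
No new states can be added; the closed set is {p1, p3, p5, p6, p8, p10, p12, p13, p15, p16}.

{p1, p3, p5, p6, p8, p10, p12, p13, p15, p16}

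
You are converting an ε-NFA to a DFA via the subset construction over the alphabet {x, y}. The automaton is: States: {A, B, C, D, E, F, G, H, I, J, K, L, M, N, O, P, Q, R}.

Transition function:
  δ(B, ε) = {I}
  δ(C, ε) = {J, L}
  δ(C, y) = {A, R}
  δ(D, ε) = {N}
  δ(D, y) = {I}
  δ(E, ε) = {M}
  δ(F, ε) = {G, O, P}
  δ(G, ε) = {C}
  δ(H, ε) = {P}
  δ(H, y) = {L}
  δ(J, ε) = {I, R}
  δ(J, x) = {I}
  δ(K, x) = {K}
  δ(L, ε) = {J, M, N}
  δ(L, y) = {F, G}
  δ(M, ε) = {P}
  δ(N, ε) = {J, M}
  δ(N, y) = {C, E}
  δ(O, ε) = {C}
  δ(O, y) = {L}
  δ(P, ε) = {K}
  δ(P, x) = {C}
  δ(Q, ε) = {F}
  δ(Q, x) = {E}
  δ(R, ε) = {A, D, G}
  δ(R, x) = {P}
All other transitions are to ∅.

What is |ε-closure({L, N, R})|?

12

Start with {L, N, R}.
From L via ε: add J, M.
From R via ε: add A, D, G.
From G via ε: add C.
From J via ε: add I.
From M via ε: add P.
From P via ε: add K.
ε-closure = {A, C, D, G, I, J, K, L, M, N, P, R}, which has 12 states.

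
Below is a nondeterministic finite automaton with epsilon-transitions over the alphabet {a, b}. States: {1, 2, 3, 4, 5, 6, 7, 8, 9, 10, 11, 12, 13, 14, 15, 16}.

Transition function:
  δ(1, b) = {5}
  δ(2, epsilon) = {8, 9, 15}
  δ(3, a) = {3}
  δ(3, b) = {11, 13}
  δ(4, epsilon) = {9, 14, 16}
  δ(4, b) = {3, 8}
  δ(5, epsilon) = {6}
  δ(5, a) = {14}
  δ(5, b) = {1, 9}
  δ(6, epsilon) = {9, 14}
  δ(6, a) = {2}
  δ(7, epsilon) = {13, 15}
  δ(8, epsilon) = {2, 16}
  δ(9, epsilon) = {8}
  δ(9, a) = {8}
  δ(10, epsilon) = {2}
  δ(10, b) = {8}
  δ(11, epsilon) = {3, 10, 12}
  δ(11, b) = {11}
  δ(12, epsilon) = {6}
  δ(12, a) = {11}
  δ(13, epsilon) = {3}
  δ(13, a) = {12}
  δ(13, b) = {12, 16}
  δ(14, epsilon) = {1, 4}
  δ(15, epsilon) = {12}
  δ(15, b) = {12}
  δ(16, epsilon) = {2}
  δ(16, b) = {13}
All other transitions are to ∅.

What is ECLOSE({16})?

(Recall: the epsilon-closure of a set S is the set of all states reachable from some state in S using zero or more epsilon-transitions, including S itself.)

{1, 2, 4, 6, 8, 9, 12, 14, 15, 16}

Start with {16}.
From 16 via epsilon: add 2.
From 2 via epsilon: add 8, 9, 15.
From 15 via epsilon: add 12.
From 12 via epsilon: add 6.
From 6 via epsilon: add 14.
From 14 via epsilon: add 1, 4.
No new states can be added; the closed set is {1, 2, 4, 6, 8, 9, 12, 14, 15, 16}.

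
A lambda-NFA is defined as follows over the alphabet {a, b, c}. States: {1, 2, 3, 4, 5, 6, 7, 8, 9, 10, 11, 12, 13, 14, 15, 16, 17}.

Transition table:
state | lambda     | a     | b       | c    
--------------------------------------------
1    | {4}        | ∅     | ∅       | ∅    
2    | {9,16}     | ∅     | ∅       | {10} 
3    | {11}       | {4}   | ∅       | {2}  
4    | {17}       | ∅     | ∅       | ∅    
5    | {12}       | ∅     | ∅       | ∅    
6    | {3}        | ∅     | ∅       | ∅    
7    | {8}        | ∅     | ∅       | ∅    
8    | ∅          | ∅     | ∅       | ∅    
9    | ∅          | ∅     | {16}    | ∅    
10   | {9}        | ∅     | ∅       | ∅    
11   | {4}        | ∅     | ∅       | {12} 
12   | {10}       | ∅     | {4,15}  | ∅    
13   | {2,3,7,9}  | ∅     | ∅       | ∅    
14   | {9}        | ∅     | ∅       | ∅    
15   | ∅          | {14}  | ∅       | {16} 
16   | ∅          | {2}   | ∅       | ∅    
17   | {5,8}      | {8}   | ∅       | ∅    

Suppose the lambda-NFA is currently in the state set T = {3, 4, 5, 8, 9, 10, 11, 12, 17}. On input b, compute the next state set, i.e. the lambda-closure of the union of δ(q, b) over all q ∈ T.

{4, 5, 8, 9, 10, 12, 15, 16, 17}

9 on b → {16}.
12 on b → {4, 15}.
No b-transition from 3, 4, 5, 8, 10, 11, 17.
Union after reading b: {4, 15, 16}.
Now take the lambda-closure:
From 4 via lambda: add 17.
From 17 via lambda: add 5, 8.
From 5 via lambda: add 12.
From 12 via lambda: add 10.
From 10 via lambda: add 9.
No new states can be added; the closed set is {4, 5, 8, 9, 10, 12, 15, 16, 17}.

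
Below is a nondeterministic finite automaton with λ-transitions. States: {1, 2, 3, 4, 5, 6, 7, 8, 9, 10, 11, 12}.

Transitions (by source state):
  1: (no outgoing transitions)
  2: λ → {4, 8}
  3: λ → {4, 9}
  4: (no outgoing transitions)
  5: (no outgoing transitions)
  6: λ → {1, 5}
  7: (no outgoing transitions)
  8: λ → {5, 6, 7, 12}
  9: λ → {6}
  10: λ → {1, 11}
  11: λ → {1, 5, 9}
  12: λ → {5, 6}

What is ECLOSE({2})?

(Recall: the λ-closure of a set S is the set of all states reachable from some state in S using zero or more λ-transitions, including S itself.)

Start with {2}.
From 2 via λ: add 4, 8.
From 8 via λ: add 5, 6, 7, 12.
From 6 via λ: add 1.
No new states can be added; the closed set is {1, 2, 4, 5, 6, 7, 8, 12}.

{1, 2, 4, 5, 6, 7, 8, 12}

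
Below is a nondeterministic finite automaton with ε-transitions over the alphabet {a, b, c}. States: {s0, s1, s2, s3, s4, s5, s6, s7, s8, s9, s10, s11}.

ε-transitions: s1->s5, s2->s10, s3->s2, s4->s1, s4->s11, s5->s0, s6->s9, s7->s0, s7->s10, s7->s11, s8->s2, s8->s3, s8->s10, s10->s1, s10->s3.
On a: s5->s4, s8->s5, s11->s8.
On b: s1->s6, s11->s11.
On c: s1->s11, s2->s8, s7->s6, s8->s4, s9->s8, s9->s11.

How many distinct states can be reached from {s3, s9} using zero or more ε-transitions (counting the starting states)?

7

Start with {s3, s9}.
From s3 via ε: add s2.
From s2 via ε: add s10.
From s10 via ε: add s1.
From s1 via ε: add s5.
From s5 via ε: add s0.
ε-closure = {s0, s1, s2, s3, s5, s9, s10}, which has 7 states.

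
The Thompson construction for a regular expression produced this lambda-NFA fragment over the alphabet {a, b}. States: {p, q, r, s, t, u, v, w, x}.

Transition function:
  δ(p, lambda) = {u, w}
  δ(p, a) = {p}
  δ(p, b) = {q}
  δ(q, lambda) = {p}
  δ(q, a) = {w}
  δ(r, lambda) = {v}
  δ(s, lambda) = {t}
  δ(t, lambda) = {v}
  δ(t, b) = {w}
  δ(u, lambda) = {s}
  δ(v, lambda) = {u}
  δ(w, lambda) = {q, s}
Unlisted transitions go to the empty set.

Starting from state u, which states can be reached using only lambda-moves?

{s, t, u, v}

Start with {u}.
From u via lambda: add s.
From s via lambda: add t.
From t via lambda: add v.
No new states can be added; the closed set is {s, t, u, v}.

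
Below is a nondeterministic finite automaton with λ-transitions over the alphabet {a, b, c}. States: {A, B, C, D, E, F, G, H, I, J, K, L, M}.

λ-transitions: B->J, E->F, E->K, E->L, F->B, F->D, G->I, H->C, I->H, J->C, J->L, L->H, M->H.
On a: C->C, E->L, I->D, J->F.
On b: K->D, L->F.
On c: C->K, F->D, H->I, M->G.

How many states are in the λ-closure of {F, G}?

Start with {F, G}.
From F via λ: add B, D.
From G via λ: add I.
From B via λ: add J.
From I via λ: add H.
From H via λ: add C.
From J via λ: add L.
λ-closure = {B, C, D, F, G, H, I, J, L}, which has 9 states.

9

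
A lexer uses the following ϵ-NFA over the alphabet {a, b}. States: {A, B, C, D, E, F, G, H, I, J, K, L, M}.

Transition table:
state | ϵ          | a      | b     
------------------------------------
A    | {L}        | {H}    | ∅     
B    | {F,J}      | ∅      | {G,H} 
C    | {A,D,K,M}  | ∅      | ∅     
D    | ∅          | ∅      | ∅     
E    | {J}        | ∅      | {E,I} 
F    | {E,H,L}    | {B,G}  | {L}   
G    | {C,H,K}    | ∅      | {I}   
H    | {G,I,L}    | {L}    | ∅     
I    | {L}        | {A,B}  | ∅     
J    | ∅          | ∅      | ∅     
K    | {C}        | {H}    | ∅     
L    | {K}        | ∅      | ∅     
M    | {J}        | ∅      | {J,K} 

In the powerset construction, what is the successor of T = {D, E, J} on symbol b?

E on b → {E, I}.
No b-transition from D, J.
Union after reading b: {E, I}.
Now take the ϵ-closure:
From E via ϵ: add J.
From I via ϵ: add L.
From L via ϵ: add K.
From K via ϵ: add C.
From C via ϵ: add A, D, M.
No new states can be added; the closed set is {A, C, D, E, I, J, K, L, M}.

{A, C, D, E, I, J, K, L, M}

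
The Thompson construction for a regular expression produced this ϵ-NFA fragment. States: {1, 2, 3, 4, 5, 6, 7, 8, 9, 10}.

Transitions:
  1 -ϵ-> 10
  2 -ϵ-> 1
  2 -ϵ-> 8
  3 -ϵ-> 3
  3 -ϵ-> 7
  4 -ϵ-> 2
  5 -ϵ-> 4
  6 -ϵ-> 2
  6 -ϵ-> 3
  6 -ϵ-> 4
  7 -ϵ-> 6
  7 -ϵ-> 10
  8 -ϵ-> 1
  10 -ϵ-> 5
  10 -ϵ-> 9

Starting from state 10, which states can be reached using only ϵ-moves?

{1, 2, 4, 5, 8, 9, 10}

Start with {10}.
From 10 via ϵ: add 5, 9.
From 5 via ϵ: add 4.
From 4 via ϵ: add 2.
From 2 via ϵ: add 1, 8.
No new states can be added; the closed set is {1, 2, 4, 5, 8, 9, 10}.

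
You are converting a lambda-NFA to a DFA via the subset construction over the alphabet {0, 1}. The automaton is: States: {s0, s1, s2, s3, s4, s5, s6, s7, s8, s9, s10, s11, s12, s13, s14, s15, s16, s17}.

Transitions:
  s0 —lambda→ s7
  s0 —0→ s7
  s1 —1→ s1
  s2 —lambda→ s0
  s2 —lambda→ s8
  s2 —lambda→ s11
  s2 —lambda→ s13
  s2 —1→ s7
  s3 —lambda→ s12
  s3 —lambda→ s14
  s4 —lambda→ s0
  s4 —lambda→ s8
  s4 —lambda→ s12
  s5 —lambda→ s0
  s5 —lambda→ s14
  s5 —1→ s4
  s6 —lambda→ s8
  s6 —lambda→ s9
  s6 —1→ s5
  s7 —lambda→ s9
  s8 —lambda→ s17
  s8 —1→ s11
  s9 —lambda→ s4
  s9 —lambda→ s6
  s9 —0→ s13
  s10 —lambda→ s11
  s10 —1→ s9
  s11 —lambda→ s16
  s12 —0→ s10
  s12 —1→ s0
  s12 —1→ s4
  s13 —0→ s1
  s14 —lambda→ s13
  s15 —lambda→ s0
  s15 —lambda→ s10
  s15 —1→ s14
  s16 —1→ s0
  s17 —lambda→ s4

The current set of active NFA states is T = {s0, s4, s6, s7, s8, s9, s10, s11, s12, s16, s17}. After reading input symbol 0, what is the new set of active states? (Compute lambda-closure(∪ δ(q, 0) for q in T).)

{s0, s4, s6, s7, s8, s9, s10, s11, s12, s13, s16, s17}

s0 on 0 → {s7}.
s9 on 0 → {s13}.
s12 on 0 → {s10}.
No 0-transition from s4, s6, s7, s8, s10, s11, s16, s17.
Union after reading 0: {s7, s10, s13}.
Now take the lambda-closure:
From s7 via lambda: add s9.
From s10 via lambda: add s11.
From s9 via lambda: add s4, s6.
From s11 via lambda: add s16.
From s4 via lambda: add s0, s8, s12.
From s8 via lambda: add s17.
No new states can be added; the closed set is {s0, s4, s6, s7, s8, s9, s10, s11, s12, s13, s16, s17}.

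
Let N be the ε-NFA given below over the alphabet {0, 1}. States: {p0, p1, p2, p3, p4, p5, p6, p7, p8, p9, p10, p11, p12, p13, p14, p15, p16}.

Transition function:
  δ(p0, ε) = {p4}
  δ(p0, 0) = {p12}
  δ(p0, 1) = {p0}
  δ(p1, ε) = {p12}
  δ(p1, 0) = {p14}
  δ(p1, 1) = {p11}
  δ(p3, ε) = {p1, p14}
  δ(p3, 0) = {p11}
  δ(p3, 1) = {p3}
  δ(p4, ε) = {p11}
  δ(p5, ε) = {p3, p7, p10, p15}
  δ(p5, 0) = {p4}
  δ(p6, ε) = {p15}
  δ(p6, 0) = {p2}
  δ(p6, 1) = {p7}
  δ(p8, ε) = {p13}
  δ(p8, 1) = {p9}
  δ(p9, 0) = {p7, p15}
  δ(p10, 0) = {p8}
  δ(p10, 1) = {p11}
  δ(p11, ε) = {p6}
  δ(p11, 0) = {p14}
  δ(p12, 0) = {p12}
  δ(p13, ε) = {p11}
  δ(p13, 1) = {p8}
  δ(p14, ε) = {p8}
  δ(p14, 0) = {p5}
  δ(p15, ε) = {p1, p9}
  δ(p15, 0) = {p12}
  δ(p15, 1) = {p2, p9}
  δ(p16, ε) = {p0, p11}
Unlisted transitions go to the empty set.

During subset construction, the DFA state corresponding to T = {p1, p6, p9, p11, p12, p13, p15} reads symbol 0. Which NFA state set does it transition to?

{p1, p2, p6, p7, p8, p9, p11, p12, p13, p14, p15}

p1 on 0 → {p14}.
p6 on 0 → {p2}.
p9 on 0 → {p7, p15}.
p11 on 0 → {p14}.
p12 on 0 → {p12}.
p15 on 0 → {p12}.
No 0-transition from p13.
Union after reading 0: {p2, p7, p12, p14, p15}.
Now take the ε-closure:
From p14 via ε: add p8.
From p15 via ε: add p1, p9.
From p8 via ε: add p13.
From p13 via ε: add p11.
From p11 via ε: add p6.
No new states can be added; the closed set is {p1, p2, p6, p7, p8, p9, p11, p12, p13, p14, p15}.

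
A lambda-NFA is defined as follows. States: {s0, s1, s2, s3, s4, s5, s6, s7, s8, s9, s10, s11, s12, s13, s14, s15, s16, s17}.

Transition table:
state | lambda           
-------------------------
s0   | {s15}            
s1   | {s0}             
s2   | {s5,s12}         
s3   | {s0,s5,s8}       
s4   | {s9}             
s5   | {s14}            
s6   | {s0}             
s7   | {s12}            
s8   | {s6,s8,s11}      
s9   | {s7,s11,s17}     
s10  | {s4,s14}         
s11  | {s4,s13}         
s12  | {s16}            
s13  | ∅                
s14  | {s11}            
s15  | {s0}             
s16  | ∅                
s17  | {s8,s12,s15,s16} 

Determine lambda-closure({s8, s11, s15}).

Start with {s8, s11, s15}.
From s8 via lambda: add s6.
From s11 via lambda: add s4, s13.
From s15 via lambda: add s0.
From s4 via lambda: add s9.
From s9 via lambda: add s7, s17.
From s7 via lambda: add s12.
From s17 via lambda: add s16.
No new states can be added; the closed set is {s0, s4, s6, s7, s8, s9, s11, s12, s13, s15, s16, s17}.

{s0, s4, s6, s7, s8, s9, s11, s12, s13, s15, s16, s17}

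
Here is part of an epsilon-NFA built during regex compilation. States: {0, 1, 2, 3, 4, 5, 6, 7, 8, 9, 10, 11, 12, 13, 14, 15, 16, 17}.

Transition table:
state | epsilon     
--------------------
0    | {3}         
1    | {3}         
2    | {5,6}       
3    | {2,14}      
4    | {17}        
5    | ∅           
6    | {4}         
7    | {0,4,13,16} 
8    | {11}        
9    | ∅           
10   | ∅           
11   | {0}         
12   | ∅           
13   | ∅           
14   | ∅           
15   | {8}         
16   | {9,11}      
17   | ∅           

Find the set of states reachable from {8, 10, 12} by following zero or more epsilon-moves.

{0, 2, 3, 4, 5, 6, 8, 10, 11, 12, 14, 17}

Start with {8, 10, 12}.
From 8 via epsilon: add 11.
From 11 via epsilon: add 0.
From 0 via epsilon: add 3.
From 3 via epsilon: add 2, 14.
From 2 via epsilon: add 5, 6.
From 6 via epsilon: add 4.
From 4 via epsilon: add 17.
No new states can be added; the closed set is {0, 2, 3, 4, 5, 6, 8, 10, 11, 12, 14, 17}.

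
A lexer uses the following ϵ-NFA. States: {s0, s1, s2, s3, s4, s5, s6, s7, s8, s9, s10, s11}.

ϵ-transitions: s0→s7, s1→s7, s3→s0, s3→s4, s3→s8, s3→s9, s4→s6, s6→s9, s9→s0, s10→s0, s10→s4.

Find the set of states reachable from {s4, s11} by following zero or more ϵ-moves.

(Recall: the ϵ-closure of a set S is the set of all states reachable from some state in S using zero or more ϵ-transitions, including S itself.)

{s0, s4, s6, s7, s9, s11}

Start with {s4, s11}.
From s4 via ϵ: add s6.
From s6 via ϵ: add s9.
From s9 via ϵ: add s0.
From s0 via ϵ: add s7.
No new states can be added; the closed set is {s0, s4, s6, s7, s9, s11}.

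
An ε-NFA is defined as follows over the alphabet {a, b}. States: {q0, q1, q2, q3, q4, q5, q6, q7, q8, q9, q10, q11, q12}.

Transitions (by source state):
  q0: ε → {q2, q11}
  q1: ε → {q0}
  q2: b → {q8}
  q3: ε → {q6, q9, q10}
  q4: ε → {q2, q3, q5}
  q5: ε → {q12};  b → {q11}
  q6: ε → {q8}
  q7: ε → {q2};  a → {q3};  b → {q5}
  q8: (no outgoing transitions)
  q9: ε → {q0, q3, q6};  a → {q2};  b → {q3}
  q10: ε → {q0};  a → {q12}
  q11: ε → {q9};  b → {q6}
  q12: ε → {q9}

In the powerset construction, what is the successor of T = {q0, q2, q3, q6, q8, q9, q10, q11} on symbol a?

{q0, q2, q3, q6, q8, q9, q10, q11, q12}

q9 on a → {q2}.
q10 on a → {q12}.
No a-transition from q0, q2, q3, q6, q8, q11.
Union after reading a: {q2, q12}.
Now take the ε-closure:
From q12 via ε: add q9.
From q9 via ε: add q0, q3, q6.
From q0 via ε: add q11.
From q3 via ε: add q10.
From q6 via ε: add q8.
No new states can be added; the closed set is {q0, q2, q3, q6, q8, q9, q10, q11, q12}.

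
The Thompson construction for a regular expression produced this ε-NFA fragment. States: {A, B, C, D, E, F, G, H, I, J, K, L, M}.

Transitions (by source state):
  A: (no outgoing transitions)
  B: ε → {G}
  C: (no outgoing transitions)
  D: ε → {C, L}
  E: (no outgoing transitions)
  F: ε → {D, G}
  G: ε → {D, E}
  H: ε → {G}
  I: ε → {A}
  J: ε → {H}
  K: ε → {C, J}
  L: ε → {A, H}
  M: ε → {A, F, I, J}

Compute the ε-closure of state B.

{A, B, C, D, E, G, H, L}

Start with {B}.
From B via ε: add G.
From G via ε: add D, E.
From D via ε: add C, L.
From L via ε: add A, H.
No new states can be added; the closed set is {A, B, C, D, E, G, H, L}.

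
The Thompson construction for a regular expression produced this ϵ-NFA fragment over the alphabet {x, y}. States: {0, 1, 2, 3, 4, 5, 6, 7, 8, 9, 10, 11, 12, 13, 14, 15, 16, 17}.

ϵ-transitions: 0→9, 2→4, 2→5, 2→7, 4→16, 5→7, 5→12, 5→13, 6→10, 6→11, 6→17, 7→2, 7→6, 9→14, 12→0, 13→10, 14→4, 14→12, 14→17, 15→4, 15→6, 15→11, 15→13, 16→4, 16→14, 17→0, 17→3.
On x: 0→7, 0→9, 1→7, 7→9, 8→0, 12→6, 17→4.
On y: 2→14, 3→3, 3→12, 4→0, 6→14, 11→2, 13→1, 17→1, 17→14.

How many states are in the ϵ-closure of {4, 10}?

Start with {4, 10}.
From 4 via ϵ: add 16.
From 16 via ϵ: add 14.
From 14 via ϵ: add 12, 17.
From 12 via ϵ: add 0.
From 17 via ϵ: add 3.
From 0 via ϵ: add 9.
ϵ-closure = {0, 3, 4, 9, 10, 12, 14, 16, 17}, which has 9 states.

9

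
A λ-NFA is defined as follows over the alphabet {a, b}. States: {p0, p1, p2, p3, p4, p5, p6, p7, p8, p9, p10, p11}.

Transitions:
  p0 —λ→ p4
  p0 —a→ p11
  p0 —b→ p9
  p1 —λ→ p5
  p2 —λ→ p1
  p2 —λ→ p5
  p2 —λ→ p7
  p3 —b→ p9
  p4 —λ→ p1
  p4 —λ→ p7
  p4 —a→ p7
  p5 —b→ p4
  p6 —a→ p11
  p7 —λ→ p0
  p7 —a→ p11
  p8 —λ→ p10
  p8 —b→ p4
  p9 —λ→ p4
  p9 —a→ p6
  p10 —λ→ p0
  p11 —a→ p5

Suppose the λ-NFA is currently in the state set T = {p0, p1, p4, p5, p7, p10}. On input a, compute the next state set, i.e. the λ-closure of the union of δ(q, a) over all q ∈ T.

{p0, p1, p4, p5, p7, p11}

p0 on a → {p11}.
p4 on a → {p7}.
p7 on a → {p11}.
No a-transition from p1, p5, p10.
Union after reading a: {p7, p11}.
Now take the λ-closure:
From p7 via λ: add p0.
From p0 via λ: add p4.
From p4 via λ: add p1.
From p1 via λ: add p5.
No new states can be added; the closed set is {p0, p1, p4, p5, p7, p11}.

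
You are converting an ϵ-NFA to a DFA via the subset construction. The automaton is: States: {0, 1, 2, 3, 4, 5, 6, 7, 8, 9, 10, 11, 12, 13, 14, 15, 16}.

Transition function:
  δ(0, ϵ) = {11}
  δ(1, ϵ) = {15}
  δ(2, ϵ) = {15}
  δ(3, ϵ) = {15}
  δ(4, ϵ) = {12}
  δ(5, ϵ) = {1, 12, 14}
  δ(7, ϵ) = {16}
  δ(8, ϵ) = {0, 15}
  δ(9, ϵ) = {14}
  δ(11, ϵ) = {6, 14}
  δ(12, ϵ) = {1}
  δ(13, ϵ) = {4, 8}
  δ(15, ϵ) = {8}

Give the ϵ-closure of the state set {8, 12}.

Start with {8, 12}.
From 8 via ϵ: add 0, 15.
From 12 via ϵ: add 1.
From 0 via ϵ: add 11.
From 11 via ϵ: add 6, 14.
No new states can be added; the closed set is {0, 1, 6, 8, 11, 12, 14, 15}.

{0, 1, 6, 8, 11, 12, 14, 15}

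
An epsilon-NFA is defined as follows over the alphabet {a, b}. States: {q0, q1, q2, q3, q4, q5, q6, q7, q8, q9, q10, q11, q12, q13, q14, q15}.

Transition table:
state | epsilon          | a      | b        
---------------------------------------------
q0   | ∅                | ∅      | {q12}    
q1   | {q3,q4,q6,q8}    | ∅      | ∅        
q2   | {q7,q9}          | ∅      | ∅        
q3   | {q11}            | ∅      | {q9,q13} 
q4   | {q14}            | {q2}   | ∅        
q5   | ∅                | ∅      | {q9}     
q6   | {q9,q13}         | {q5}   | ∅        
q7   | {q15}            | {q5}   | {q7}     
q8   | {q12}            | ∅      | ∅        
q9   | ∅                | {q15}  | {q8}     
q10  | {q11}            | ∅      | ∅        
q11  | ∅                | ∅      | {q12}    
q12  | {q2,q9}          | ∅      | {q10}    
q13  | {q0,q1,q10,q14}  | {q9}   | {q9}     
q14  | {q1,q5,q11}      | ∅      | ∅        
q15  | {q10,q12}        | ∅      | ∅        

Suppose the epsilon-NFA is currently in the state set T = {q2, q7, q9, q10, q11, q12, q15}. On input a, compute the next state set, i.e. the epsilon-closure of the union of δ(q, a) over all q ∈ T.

q7 on a → {q5}.
q9 on a → {q15}.
No a-transition from q2, q10, q11, q12, q15.
Union after reading a: {q5, q15}.
Now take the epsilon-closure:
From q15 via epsilon: add q10, q12.
From q10 via epsilon: add q11.
From q12 via epsilon: add q2, q9.
From q2 via epsilon: add q7.
No new states can be added; the closed set is {q2, q5, q7, q9, q10, q11, q12, q15}.

{q2, q5, q7, q9, q10, q11, q12, q15}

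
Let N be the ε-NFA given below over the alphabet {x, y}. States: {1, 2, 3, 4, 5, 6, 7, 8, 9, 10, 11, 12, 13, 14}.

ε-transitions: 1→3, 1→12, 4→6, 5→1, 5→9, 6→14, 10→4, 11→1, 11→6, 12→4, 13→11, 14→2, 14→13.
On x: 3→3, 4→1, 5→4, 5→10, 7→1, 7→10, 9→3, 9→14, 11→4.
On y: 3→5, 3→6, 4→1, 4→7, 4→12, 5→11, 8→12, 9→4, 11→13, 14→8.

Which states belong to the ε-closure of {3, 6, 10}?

Start with {3, 6, 10}.
From 6 via ε: add 14.
From 10 via ε: add 4.
From 14 via ε: add 2, 13.
From 13 via ε: add 11.
From 11 via ε: add 1.
From 1 via ε: add 12.
No new states can be added; the closed set is {1, 2, 3, 4, 6, 10, 11, 12, 13, 14}.

{1, 2, 3, 4, 6, 10, 11, 12, 13, 14}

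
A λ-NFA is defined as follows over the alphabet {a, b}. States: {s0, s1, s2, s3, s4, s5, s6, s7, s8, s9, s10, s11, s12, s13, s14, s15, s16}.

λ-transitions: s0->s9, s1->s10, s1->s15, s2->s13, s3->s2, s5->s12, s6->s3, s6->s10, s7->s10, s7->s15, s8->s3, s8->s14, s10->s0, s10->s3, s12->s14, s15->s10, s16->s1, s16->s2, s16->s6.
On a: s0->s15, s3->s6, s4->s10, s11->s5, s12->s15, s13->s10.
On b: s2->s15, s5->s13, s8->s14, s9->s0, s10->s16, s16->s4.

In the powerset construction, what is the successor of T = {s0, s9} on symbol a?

{s0, s2, s3, s9, s10, s13, s15}

s0 on a → {s15}.
No a-transition from s9.
Union after reading a: {s15}.
Now take the λ-closure:
From s15 via λ: add s10.
From s10 via λ: add s0, s3.
From s0 via λ: add s9.
From s3 via λ: add s2.
From s2 via λ: add s13.
No new states can be added; the closed set is {s0, s2, s3, s9, s10, s13, s15}.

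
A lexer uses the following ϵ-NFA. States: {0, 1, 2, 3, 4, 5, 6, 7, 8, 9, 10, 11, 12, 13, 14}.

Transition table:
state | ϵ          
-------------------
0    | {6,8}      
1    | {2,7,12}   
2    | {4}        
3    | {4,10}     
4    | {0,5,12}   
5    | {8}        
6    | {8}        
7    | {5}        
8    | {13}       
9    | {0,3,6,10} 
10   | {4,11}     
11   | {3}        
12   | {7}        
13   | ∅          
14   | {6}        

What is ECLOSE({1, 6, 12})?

Start with {1, 6, 12}.
From 1 via ϵ: add 2, 7.
From 6 via ϵ: add 8.
From 2 via ϵ: add 4.
From 7 via ϵ: add 5.
From 8 via ϵ: add 13.
From 4 via ϵ: add 0.
No new states can be added; the closed set is {0, 1, 2, 4, 5, 6, 7, 8, 12, 13}.

{0, 1, 2, 4, 5, 6, 7, 8, 12, 13}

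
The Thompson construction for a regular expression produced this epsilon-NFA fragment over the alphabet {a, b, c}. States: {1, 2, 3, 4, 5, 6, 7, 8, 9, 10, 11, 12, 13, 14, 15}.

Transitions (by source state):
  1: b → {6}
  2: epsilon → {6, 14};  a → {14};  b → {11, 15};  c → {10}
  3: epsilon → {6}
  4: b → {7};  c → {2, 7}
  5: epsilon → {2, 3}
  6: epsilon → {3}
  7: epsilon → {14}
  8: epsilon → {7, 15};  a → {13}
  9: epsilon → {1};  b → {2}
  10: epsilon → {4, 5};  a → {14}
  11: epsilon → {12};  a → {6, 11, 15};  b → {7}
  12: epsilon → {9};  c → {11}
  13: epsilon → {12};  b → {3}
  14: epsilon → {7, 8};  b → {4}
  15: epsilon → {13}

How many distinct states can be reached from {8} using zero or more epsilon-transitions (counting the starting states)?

Start with {8}.
From 8 via epsilon: add 7, 15.
From 7 via epsilon: add 14.
From 15 via epsilon: add 13.
From 13 via epsilon: add 12.
From 12 via epsilon: add 9.
From 9 via epsilon: add 1.
epsilon-closure = {1, 7, 8, 9, 12, 13, 14, 15}, which has 8 states.

8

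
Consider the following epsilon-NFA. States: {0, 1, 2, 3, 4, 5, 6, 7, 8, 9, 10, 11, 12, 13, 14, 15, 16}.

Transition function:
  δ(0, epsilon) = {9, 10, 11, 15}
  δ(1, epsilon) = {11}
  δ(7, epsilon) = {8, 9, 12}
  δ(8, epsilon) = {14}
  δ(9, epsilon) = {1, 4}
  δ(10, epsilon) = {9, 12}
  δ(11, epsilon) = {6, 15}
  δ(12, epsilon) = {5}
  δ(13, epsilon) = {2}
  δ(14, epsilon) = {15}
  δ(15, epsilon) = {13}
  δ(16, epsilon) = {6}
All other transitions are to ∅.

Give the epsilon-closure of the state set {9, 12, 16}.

{1, 2, 4, 5, 6, 9, 11, 12, 13, 15, 16}

Start with {9, 12, 16}.
From 9 via epsilon: add 1, 4.
From 12 via epsilon: add 5.
From 16 via epsilon: add 6.
From 1 via epsilon: add 11.
From 11 via epsilon: add 15.
From 15 via epsilon: add 13.
From 13 via epsilon: add 2.
No new states can be added; the closed set is {1, 2, 4, 5, 6, 9, 11, 12, 13, 15, 16}.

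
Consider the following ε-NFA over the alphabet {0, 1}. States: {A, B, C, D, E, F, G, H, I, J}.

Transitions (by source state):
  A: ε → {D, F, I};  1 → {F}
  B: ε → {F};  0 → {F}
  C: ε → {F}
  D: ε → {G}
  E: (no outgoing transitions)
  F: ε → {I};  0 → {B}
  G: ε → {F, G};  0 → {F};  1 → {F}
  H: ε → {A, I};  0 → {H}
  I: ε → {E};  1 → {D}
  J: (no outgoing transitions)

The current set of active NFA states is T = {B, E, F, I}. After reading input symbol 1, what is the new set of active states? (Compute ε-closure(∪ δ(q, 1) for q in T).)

I on 1 → {D}.
No 1-transition from B, E, F.
Union after reading 1: {D}.
Now take the ε-closure:
From D via ε: add G.
From G via ε: add F.
From F via ε: add I.
From I via ε: add E.
No new states can be added; the closed set is {D, E, F, G, I}.

{D, E, F, G, I}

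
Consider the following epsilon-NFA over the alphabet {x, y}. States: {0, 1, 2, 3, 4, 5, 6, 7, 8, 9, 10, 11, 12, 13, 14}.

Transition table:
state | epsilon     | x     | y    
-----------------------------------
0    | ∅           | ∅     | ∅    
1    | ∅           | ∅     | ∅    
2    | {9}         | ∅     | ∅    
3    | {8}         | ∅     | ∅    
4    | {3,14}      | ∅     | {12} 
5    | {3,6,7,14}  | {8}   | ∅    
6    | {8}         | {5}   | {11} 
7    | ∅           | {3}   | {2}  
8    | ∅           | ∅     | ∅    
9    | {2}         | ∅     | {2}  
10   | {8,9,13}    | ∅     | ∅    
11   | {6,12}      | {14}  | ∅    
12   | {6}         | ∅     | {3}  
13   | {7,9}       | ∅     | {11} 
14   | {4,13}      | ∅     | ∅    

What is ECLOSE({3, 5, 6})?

Start with {3, 5, 6}.
From 3 via epsilon: add 8.
From 5 via epsilon: add 7, 14.
From 14 via epsilon: add 4, 13.
From 13 via epsilon: add 9.
From 9 via epsilon: add 2.
No new states can be added; the closed set is {2, 3, 4, 5, 6, 7, 8, 9, 13, 14}.

{2, 3, 4, 5, 6, 7, 8, 9, 13, 14}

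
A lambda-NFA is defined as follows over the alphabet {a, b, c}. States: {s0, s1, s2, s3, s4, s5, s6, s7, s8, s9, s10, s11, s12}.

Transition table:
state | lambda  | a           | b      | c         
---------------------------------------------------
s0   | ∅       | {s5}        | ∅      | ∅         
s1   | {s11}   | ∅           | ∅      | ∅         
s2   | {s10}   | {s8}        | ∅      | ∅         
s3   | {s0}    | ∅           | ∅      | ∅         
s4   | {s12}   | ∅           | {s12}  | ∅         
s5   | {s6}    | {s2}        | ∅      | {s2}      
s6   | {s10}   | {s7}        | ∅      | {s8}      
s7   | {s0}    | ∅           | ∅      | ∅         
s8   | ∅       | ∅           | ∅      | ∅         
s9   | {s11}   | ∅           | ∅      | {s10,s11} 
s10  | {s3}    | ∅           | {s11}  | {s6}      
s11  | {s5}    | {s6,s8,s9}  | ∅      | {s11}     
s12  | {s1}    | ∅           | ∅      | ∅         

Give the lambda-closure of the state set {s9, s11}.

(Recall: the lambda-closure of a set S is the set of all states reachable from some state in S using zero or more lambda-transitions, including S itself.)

Start with {s9, s11}.
From s11 via lambda: add s5.
From s5 via lambda: add s6.
From s6 via lambda: add s10.
From s10 via lambda: add s3.
From s3 via lambda: add s0.
No new states can be added; the closed set is {s0, s3, s5, s6, s9, s10, s11}.

{s0, s3, s5, s6, s9, s10, s11}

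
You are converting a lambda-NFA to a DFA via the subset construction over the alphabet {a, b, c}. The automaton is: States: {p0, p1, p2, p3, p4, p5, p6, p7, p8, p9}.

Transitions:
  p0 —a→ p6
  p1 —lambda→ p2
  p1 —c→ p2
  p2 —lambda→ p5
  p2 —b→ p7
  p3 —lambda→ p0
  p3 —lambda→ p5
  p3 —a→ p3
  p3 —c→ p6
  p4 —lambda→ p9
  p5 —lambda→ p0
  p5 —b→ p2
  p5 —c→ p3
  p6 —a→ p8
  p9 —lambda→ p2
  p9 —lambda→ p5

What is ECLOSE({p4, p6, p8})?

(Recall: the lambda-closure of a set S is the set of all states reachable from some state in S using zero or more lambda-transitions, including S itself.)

{p0, p2, p4, p5, p6, p8, p9}

Start with {p4, p6, p8}.
From p4 via lambda: add p9.
From p9 via lambda: add p2, p5.
From p5 via lambda: add p0.
No new states can be added; the closed set is {p0, p2, p4, p5, p6, p8, p9}.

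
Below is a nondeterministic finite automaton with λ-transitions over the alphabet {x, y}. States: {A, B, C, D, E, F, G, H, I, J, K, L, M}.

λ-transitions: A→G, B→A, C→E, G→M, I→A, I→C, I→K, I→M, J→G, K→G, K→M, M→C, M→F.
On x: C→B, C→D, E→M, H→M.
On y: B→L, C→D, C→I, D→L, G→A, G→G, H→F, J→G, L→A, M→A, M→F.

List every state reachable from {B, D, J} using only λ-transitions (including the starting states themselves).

Start with {B, D, J}.
From B via λ: add A.
From J via λ: add G.
From G via λ: add M.
From M via λ: add C, F.
From C via λ: add E.
No new states can be added; the closed set is {A, B, C, D, E, F, G, J, M}.

{A, B, C, D, E, F, G, J, M}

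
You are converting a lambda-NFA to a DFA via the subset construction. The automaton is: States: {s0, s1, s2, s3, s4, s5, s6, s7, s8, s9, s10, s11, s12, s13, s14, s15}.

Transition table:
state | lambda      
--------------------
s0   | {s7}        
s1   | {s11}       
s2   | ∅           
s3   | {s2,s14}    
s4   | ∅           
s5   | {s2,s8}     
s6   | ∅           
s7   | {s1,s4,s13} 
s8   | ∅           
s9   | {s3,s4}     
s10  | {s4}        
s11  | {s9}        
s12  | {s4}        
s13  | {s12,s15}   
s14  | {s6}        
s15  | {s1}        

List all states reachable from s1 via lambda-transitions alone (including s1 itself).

{s1, s2, s3, s4, s6, s9, s11, s14}

Start with {s1}.
From s1 via lambda: add s11.
From s11 via lambda: add s9.
From s9 via lambda: add s3, s4.
From s3 via lambda: add s2, s14.
From s14 via lambda: add s6.
No new states can be added; the closed set is {s1, s2, s3, s4, s6, s9, s11, s14}.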